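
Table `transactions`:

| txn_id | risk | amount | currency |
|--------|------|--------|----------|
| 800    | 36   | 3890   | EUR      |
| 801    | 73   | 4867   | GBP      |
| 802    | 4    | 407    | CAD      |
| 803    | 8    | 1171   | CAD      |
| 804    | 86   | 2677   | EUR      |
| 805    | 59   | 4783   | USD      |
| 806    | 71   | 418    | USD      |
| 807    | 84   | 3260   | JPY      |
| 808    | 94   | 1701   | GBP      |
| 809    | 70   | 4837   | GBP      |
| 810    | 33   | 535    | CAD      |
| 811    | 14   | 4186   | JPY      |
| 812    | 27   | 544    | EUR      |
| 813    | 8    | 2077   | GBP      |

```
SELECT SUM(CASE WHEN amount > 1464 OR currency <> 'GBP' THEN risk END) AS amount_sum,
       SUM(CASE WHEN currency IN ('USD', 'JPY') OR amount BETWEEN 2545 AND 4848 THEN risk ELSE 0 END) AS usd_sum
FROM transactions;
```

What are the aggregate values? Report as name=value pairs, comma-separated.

[amount_sum: amount > 1464 OR currency <> 'GBP']
txn_id=800: ✓ → 36
txn_id=801: ✓ → 73
txn_id=802: ✓ → 4
txn_id=803: ✓ → 8
txn_id=804: ✓ → 86
txn_id=805: ✓ → 59
txn_id=806: ✓ → 71
txn_id=807: ✓ → 84
txn_id=808: ✓ → 94
txn_id=809: ✓ → 70
txn_id=810: ✓ → 33
txn_id=811: ✓ → 14
txn_id=812: ✓ → 27
txn_id=813: ✓ → 8
amount_sum = 36 + 73 + 4 + 8 + 86 + 59 + 71 + 84 + 94 + 70 + 33 + 14 + 27 + 8 = 667
—
[usd_sum: currency IN ('USD', 'JPY') OR amount BETWEEN 2545 AND 4848]
txn_id=800: ✓ → 36
txn_id=801: ✗
txn_id=802: ✗
txn_id=803: ✗
txn_id=804: ✓ → 86
txn_id=805: ✓ → 59
txn_id=806: ✓ → 71
txn_id=807: ✓ → 84
txn_id=808: ✗
txn_id=809: ✓ → 70
txn_id=810: ✗
txn_id=811: ✓ → 14
txn_id=812: ✗
txn_id=813: ✗
usd_sum = 36 + 86 + 59 + 71 + 84 + 70 + 14 = 420

amount_sum=667, usd_sum=420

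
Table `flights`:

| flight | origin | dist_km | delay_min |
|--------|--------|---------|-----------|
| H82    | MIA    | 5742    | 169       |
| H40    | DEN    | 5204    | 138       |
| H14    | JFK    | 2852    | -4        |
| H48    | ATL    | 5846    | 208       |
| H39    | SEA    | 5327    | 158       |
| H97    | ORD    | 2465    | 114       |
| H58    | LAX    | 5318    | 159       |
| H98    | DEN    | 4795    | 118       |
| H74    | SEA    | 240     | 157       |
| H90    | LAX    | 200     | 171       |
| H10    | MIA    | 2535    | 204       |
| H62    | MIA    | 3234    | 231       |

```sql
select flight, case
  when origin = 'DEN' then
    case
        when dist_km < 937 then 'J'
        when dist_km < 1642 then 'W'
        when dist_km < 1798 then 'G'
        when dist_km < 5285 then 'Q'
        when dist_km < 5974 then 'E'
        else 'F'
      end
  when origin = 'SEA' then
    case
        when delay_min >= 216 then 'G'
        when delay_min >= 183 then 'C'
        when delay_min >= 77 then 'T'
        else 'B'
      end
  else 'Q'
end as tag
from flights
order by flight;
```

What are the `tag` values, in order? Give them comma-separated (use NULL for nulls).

flight=H10: origin='MIA' → outer ELSE → Q
flight=H14: origin='JFK' → outer ELSE → Q
flight=H39: origin='SEA' → inner[delay_min >= 77] → T
flight=H40: origin='DEN' → inner[dist_km < 5285] → Q
flight=H48: origin='ATL' → outer ELSE → Q
flight=H58: origin='LAX' → outer ELSE → Q
flight=H62: origin='MIA' → outer ELSE → Q
flight=H74: origin='SEA' → inner[delay_min >= 77] → T
flight=H82: origin='MIA' → outer ELSE → Q
flight=H90: origin='LAX' → outer ELSE → Q
flight=H97: origin='ORD' → outer ELSE → Q
flight=H98: origin='DEN' → inner[dist_km < 5285] → Q

Q, Q, T, Q, Q, Q, Q, T, Q, Q, Q, Q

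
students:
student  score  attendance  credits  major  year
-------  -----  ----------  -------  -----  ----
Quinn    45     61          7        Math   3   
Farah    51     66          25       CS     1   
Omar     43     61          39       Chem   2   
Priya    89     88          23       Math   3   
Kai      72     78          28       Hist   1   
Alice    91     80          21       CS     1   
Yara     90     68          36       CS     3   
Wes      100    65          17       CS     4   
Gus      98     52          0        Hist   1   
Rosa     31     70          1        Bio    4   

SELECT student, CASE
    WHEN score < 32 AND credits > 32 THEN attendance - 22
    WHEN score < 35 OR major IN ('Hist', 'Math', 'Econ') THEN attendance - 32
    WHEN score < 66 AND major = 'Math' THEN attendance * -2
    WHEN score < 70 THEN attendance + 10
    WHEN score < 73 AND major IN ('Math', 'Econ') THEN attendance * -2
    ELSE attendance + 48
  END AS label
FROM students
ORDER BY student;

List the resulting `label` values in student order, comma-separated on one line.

128, 76, 20, 46, 71, 56, 29, 38, 113, 116

student=Alice: ELSE → 128
student=Farah: score < 70 → 76
student=Gus: score < 35 OR major IN ('Hist', 'Math', 'Econ') → 20
student=Kai: score < 35 OR major IN ('Hist', 'Math', 'Econ') → 46
student=Omar: score < 70 → 71
student=Priya: score < 35 OR major IN ('Hist', 'Math', 'Econ') → 56
student=Quinn: score < 35 OR major IN ('Hist', 'Math', 'Econ') → 29
student=Rosa: score < 35 OR major IN ('Hist', 'Math', 'Econ') → 38
student=Wes: ELSE → 113
student=Yara: ELSE → 116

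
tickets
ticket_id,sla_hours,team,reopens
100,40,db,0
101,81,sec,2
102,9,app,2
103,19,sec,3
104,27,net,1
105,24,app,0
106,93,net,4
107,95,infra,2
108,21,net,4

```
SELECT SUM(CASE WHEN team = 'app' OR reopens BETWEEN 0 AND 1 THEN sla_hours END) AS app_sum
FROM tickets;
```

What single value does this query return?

100

ticket_id=100: ✓ → 40
ticket_id=101: ✗
ticket_id=102: ✓ → 9
ticket_id=103: ✗
ticket_id=104: ✓ → 27
ticket_id=105: ✓ → 24
ticket_id=106: ✗
ticket_id=107: ✗
ticket_id=108: ✗
app_sum = 40 + 9 + 27 + 24 = 100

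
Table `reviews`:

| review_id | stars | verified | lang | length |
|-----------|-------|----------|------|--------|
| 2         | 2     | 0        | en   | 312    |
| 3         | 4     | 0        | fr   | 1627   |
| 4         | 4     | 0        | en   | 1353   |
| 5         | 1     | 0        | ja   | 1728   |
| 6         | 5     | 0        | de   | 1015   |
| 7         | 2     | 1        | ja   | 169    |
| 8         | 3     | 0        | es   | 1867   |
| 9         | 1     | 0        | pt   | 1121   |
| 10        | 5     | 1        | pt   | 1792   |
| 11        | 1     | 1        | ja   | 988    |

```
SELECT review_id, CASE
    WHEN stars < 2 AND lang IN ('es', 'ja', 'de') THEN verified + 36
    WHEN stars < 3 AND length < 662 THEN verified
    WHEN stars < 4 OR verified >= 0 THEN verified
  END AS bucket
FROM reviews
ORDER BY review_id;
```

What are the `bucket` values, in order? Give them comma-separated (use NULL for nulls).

0, 0, 0, 36, 0, 1, 0, 0, 1, 37

review_id=2: stars < 3 AND length < 662 → 0
review_id=3: stars < 4 OR verified >= 0 → 0
review_id=4: stars < 4 OR verified >= 0 → 0
review_id=5: stars < 2 AND lang IN ('es', 'ja', 'de') → 36
review_id=6: stars < 4 OR verified >= 0 → 0
review_id=7: stars < 3 AND length < 662 → 1
review_id=8: stars < 4 OR verified >= 0 → 0
review_id=9: stars < 4 OR verified >= 0 → 0
review_id=10: stars < 4 OR verified >= 0 → 1
review_id=11: stars < 2 AND lang IN ('es', 'ja', 'de') → 37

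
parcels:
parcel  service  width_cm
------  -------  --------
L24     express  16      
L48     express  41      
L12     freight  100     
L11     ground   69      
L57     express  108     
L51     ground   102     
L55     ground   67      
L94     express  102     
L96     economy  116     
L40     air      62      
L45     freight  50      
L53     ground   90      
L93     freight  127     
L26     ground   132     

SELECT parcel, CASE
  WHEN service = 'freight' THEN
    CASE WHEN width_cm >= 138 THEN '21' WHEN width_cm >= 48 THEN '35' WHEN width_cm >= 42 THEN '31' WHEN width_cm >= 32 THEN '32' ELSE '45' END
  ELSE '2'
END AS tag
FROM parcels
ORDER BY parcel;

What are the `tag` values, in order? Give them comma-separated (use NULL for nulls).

parcel=L11: service='ground' → outer ELSE → 2
parcel=L12: service='freight' → inner[width_cm >= 48] → 35
parcel=L24: service='express' → outer ELSE → 2
parcel=L26: service='ground' → outer ELSE → 2
parcel=L40: service='air' → outer ELSE → 2
parcel=L45: service='freight' → inner[width_cm >= 48] → 35
parcel=L48: service='express' → outer ELSE → 2
parcel=L51: service='ground' → outer ELSE → 2
parcel=L53: service='ground' → outer ELSE → 2
parcel=L55: service='ground' → outer ELSE → 2
parcel=L57: service='express' → outer ELSE → 2
parcel=L93: service='freight' → inner[width_cm >= 48] → 35
parcel=L94: service='express' → outer ELSE → 2
parcel=L96: service='economy' → outer ELSE → 2

2, 35, 2, 2, 2, 35, 2, 2, 2, 2, 2, 35, 2, 2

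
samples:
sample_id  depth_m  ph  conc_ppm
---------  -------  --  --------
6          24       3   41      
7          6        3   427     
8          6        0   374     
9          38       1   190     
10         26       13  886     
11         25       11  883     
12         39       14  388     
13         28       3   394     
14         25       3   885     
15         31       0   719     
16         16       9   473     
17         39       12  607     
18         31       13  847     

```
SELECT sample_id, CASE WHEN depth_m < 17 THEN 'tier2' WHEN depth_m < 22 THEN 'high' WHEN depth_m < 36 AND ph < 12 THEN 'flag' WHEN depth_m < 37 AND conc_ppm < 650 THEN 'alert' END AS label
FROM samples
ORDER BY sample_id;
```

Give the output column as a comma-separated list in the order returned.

flag, tier2, tier2, NULL, NULL, flag, NULL, flag, flag, flag, tier2, NULL, NULL

sample_id=6: depth_m < 36 AND ph < 12 → flag
sample_id=7: depth_m < 17 → tier2
sample_id=8: depth_m < 17 → tier2
sample_id=9: (no match → NULL) → NULL
sample_id=10: (no match → NULL) → NULL
sample_id=11: depth_m < 36 AND ph < 12 → flag
sample_id=12: (no match → NULL) → NULL
sample_id=13: depth_m < 36 AND ph < 12 → flag
sample_id=14: depth_m < 36 AND ph < 12 → flag
sample_id=15: depth_m < 36 AND ph < 12 → flag
sample_id=16: depth_m < 17 → tier2
sample_id=17: (no match → NULL) → NULL
sample_id=18: (no match → NULL) → NULL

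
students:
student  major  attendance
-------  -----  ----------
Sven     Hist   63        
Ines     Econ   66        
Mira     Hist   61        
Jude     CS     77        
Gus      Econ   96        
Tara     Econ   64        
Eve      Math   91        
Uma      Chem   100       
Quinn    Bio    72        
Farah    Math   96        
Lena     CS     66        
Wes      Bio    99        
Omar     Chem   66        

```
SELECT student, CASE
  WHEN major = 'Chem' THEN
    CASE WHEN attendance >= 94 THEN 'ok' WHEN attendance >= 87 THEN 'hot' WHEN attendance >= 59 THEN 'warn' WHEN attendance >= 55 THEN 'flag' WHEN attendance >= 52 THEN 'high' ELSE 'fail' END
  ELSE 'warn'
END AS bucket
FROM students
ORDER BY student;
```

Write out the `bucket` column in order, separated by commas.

warn, warn, warn, warn, warn, warn, warn, warn, warn, warn, warn, ok, warn

student=Eve: major='Math' → outer ELSE → warn
student=Farah: major='Math' → outer ELSE → warn
student=Gus: major='Econ' → outer ELSE → warn
student=Ines: major='Econ' → outer ELSE → warn
student=Jude: major='CS' → outer ELSE → warn
student=Lena: major='CS' → outer ELSE → warn
student=Mira: major='Hist' → outer ELSE → warn
student=Omar: major='Chem' → inner[attendance >= 59] → warn
student=Quinn: major='Bio' → outer ELSE → warn
student=Sven: major='Hist' → outer ELSE → warn
student=Tara: major='Econ' → outer ELSE → warn
student=Uma: major='Chem' → inner[attendance >= 94] → ok
student=Wes: major='Bio' → outer ELSE → warn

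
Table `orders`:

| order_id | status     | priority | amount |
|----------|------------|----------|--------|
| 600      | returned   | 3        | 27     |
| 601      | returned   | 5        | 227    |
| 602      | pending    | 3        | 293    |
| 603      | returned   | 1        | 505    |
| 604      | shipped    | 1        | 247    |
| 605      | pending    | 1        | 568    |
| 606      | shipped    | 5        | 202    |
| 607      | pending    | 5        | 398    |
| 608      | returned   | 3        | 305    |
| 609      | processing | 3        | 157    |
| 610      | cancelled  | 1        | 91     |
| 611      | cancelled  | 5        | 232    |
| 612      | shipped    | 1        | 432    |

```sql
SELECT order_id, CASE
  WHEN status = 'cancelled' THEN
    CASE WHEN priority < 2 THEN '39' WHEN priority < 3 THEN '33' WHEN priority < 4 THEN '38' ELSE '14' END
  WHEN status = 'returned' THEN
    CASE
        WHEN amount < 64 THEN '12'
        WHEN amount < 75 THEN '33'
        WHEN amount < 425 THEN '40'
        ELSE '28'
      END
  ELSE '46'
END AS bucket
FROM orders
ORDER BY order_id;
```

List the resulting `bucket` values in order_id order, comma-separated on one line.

order_id=600: status='returned' → inner[amount < 64] → 12
order_id=601: status='returned' → inner[amount < 425] → 40
order_id=602: status='pending' → outer ELSE → 46
order_id=603: status='returned' → inner[ELSE] → 28
order_id=604: status='shipped' → outer ELSE → 46
order_id=605: status='pending' → outer ELSE → 46
order_id=606: status='shipped' → outer ELSE → 46
order_id=607: status='pending' → outer ELSE → 46
order_id=608: status='returned' → inner[amount < 425] → 40
order_id=609: status='processing' → outer ELSE → 46
order_id=610: status='cancelled' → inner[priority < 2] → 39
order_id=611: status='cancelled' → inner[ELSE] → 14
order_id=612: status='shipped' → outer ELSE → 46

12, 40, 46, 28, 46, 46, 46, 46, 40, 46, 39, 14, 46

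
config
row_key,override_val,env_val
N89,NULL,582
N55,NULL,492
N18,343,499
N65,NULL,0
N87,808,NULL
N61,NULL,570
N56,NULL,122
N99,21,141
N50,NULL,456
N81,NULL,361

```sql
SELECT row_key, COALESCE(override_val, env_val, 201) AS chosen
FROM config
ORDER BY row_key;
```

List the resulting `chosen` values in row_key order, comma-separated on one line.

343, 456, 492, 122, 570, 0, 361, 808, 582, 21

row_key=N18: override_val=343 → 343
row_key=N50: override_val=NULL, env_val=456 → 456
row_key=N55: override_val=NULL, env_val=492 → 492
row_key=N56: override_val=NULL, env_val=122 → 122
row_key=N61: override_val=NULL, env_val=570 → 570
row_key=N65: override_val=NULL, env_val=0 → 0
row_key=N81: override_val=NULL, env_val=361 → 361
row_key=N87: override_val=808 → 808
row_key=N89: override_val=NULL, env_val=582 → 582
row_key=N99: override_val=21 → 21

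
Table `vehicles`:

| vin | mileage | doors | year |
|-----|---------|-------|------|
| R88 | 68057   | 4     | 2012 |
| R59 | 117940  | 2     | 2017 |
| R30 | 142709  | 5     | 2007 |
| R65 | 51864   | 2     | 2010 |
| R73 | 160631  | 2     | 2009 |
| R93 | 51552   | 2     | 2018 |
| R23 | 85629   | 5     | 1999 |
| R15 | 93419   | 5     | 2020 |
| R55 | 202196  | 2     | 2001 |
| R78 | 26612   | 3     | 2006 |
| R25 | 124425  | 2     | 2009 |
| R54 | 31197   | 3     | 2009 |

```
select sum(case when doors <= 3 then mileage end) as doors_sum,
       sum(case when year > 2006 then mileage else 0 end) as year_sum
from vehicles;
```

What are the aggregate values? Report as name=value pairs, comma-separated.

doors_sum=766417, year_sum=841794

[doors_sum: doors <= 3]
vin=R88: ✗
vin=R59: ✓ → 117940
vin=R30: ✗
vin=R65: ✓ → 51864
vin=R73: ✓ → 160631
vin=R93: ✓ → 51552
vin=R23: ✗
vin=R15: ✗
vin=R55: ✓ → 202196
vin=R78: ✓ → 26612
vin=R25: ✓ → 124425
vin=R54: ✓ → 31197
doors_sum = 117940 + 51864 + 160631 + 51552 + 202196 + 26612 + 124425 + 31197 = 766417
—
[year_sum: year > 2006]
vin=R88: ✓ → 68057
vin=R59: ✓ → 117940
vin=R30: ✓ → 142709
vin=R65: ✓ → 51864
vin=R73: ✓ → 160631
vin=R93: ✓ → 51552
vin=R23: ✗
vin=R15: ✓ → 93419
vin=R55: ✗
vin=R78: ✗
vin=R25: ✓ → 124425
vin=R54: ✓ → 31197
year_sum = 68057 + 117940 + 142709 + 51864 + 160631 + 51552 + 93419 + 124425 + 31197 = 841794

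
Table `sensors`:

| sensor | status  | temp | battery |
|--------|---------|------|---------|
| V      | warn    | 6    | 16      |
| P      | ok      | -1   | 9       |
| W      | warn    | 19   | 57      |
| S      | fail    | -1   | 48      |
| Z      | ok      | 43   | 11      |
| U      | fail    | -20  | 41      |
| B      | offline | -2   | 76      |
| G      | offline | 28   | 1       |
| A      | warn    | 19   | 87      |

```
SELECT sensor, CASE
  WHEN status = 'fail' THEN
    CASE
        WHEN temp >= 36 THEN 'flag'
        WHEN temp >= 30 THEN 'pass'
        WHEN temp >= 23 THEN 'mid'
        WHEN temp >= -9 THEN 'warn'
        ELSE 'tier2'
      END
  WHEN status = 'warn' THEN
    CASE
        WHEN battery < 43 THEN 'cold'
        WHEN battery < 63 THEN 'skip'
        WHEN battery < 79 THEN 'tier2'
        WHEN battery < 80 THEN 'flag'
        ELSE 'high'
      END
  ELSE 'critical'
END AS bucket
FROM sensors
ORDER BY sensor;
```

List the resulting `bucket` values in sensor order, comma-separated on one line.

high, critical, critical, critical, warn, tier2, cold, skip, critical

sensor=A: status='warn' → inner[ELSE] → high
sensor=B: status='offline' → outer ELSE → critical
sensor=G: status='offline' → outer ELSE → critical
sensor=P: status='ok' → outer ELSE → critical
sensor=S: status='fail' → inner[temp >= -9] → warn
sensor=U: status='fail' → inner[ELSE] → tier2
sensor=V: status='warn' → inner[battery < 43] → cold
sensor=W: status='warn' → inner[battery < 63] → skip
sensor=Z: status='ok' → outer ELSE → critical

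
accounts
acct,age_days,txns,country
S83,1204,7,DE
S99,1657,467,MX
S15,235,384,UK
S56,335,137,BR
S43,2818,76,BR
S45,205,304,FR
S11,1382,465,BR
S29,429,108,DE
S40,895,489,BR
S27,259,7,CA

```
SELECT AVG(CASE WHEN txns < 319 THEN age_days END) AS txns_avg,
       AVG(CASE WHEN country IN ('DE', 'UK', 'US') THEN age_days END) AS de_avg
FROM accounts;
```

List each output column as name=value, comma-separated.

txns_avg=875, de_avg=622.6666666667

[txns_avg: txns < 319]
acct=S83: ✓ → 1204
acct=S99: ✗
acct=S15: ✗
acct=S56: ✓ → 335
acct=S43: ✓ → 2818
acct=S45: ✓ → 205
acct=S11: ✗
acct=S29: ✓ → 429
acct=S40: ✗
acct=S27: ✓ → 259
txns_avg = (1204 + 335 + 2818 + 205 + 429 + 259) / 6 = 875
—
[de_avg: country IN ('DE', 'UK', 'US')]
acct=S83: ✓ → 1204
acct=S99: ✗
acct=S15: ✓ → 235
acct=S56: ✗
acct=S43: ✗
acct=S45: ✗
acct=S11: ✗
acct=S29: ✓ → 429
acct=S40: ✗
acct=S27: ✗
de_avg = (1204 + 235 + 429) / 3 = 622.6666666667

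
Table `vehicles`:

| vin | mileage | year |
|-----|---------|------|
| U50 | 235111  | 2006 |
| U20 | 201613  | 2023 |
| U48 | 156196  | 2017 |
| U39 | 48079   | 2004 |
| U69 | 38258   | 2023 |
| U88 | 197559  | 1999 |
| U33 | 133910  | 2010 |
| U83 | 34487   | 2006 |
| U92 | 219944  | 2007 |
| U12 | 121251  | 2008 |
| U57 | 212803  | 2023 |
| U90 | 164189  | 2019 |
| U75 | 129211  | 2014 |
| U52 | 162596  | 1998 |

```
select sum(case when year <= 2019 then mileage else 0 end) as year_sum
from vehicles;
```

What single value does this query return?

1602533

vin=U50: ✓ → 235111
vin=U20: ✗
vin=U48: ✓ → 156196
vin=U39: ✓ → 48079
vin=U69: ✗
vin=U88: ✓ → 197559
vin=U33: ✓ → 133910
vin=U83: ✓ → 34487
vin=U92: ✓ → 219944
vin=U12: ✓ → 121251
vin=U57: ✗
vin=U90: ✓ → 164189
vin=U75: ✓ → 129211
vin=U52: ✓ → 162596
year_sum = 235111 + 156196 + 48079 + 197559 + 133910 + 34487 + 219944 + 121251 + 164189 + 129211 + 162596 = 1602533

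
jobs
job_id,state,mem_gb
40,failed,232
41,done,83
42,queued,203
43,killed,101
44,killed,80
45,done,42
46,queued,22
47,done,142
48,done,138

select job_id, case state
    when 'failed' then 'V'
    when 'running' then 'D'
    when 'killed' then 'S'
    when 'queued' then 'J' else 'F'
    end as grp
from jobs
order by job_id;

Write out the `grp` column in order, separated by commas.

V, F, J, S, S, F, J, F, F

job_id=40: state='failed' → V
job_id=41: ELSE → F
job_id=42: state='queued' → J
job_id=43: state='killed' → S
job_id=44: state='killed' → S
job_id=45: ELSE → F
job_id=46: state='queued' → J
job_id=47: ELSE → F
job_id=48: ELSE → F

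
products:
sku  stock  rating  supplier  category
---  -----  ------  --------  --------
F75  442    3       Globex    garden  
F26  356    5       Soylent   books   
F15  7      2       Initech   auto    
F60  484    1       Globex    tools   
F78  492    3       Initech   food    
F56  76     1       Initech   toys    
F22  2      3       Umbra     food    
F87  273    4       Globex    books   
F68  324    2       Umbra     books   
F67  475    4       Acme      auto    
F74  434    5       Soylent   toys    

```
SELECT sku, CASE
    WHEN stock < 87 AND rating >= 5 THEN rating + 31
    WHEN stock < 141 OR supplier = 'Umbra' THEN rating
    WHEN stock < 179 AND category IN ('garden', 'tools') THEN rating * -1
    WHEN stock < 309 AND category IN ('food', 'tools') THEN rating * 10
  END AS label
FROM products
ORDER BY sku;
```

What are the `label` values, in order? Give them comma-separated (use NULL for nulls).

sku=F15: stock < 141 OR supplier = 'Umbra' → 2
sku=F22: stock < 141 OR supplier = 'Umbra' → 3
sku=F26: (no match → NULL) → NULL
sku=F56: stock < 141 OR supplier = 'Umbra' → 1
sku=F60: (no match → NULL) → NULL
sku=F67: (no match → NULL) → NULL
sku=F68: stock < 141 OR supplier = 'Umbra' → 2
sku=F74: (no match → NULL) → NULL
sku=F75: (no match → NULL) → NULL
sku=F78: (no match → NULL) → NULL
sku=F87: (no match → NULL) → NULL

2, 3, NULL, 1, NULL, NULL, 2, NULL, NULL, NULL, NULL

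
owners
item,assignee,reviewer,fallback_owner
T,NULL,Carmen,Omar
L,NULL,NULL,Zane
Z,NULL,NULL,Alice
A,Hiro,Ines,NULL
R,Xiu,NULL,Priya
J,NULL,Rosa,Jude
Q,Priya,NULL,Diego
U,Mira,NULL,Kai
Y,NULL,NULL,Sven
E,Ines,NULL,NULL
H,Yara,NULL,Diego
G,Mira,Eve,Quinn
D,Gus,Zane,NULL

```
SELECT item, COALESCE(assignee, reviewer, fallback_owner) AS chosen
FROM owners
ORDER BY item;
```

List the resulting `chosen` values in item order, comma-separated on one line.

Hiro, Gus, Ines, Mira, Yara, Rosa, Zane, Priya, Xiu, Carmen, Mira, Sven, Alice

item=A: assignee=Hiro → Hiro
item=D: assignee=Gus → Gus
item=E: assignee=Ines → Ines
item=G: assignee=Mira → Mira
item=H: assignee=Yara → Yara
item=J: assignee=NULL, reviewer=Rosa → Rosa
item=L: assignee=NULL, reviewer=NULL, fallback_owner=Zane → Zane
item=Q: assignee=Priya → Priya
item=R: assignee=Xiu → Xiu
item=T: assignee=NULL, reviewer=Carmen → Carmen
item=U: assignee=Mira → Mira
item=Y: assignee=NULL, reviewer=NULL, fallback_owner=Sven → Sven
item=Z: assignee=NULL, reviewer=NULL, fallback_owner=Alice → Alice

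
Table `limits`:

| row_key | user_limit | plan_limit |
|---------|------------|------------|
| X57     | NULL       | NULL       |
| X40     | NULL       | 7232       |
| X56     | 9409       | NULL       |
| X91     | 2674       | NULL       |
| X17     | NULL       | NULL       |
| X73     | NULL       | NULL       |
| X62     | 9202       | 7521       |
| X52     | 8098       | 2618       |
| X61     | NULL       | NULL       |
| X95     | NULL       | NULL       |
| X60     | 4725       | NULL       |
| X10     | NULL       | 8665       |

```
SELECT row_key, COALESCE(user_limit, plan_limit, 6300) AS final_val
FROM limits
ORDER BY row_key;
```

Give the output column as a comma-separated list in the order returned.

row_key=X10: user_limit=NULL, plan_limit=8665 → 8665
row_key=X17: user_limit=NULL, plan_limit=NULL, → literal 6300 → 6300
row_key=X40: user_limit=NULL, plan_limit=7232 → 7232
row_key=X52: user_limit=8098 → 8098
row_key=X56: user_limit=9409 → 9409
row_key=X57: user_limit=NULL, plan_limit=NULL, → literal 6300 → 6300
row_key=X60: user_limit=4725 → 4725
row_key=X61: user_limit=NULL, plan_limit=NULL, → literal 6300 → 6300
row_key=X62: user_limit=9202 → 9202
row_key=X73: user_limit=NULL, plan_limit=NULL, → literal 6300 → 6300
row_key=X91: user_limit=2674 → 2674
row_key=X95: user_limit=NULL, plan_limit=NULL, → literal 6300 → 6300

8665, 6300, 7232, 8098, 9409, 6300, 4725, 6300, 9202, 6300, 2674, 6300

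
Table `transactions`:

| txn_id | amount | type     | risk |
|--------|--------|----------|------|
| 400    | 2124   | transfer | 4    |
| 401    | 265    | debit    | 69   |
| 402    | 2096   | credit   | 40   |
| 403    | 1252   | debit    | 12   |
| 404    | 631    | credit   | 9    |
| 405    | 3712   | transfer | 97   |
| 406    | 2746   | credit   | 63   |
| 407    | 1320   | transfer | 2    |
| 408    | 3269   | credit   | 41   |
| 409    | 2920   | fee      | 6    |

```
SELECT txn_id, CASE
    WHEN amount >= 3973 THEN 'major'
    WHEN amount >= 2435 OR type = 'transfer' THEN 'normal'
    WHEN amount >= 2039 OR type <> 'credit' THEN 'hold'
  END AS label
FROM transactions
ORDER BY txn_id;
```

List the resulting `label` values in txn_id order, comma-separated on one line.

txn_id=400: amount >= 2435 OR type = 'transfer' → normal
txn_id=401: amount >= 2039 OR type <> 'credit' → hold
txn_id=402: amount >= 2039 OR type <> 'credit' → hold
txn_id=403: amount >= 2039 OR type <> 'credit' → hold
txn_id=404: (no match → NULL) → NULL
txn_id=405: amount >= 2435 OR type = 'transfer' → normal
txn_id=406: amount >= 2435 OR type = 'transfer' → normal
txn_id=407: amount >= 2435 OR type = 'transfer' → normal
txn_id=408: amount >= 2435 OR type = 'transfer' → normal
txn_id=409: amount >= 2435 OR type = 'transfer' → normal

normal, hold, hold, hold, NULL, normal, normal, normal, normal, normal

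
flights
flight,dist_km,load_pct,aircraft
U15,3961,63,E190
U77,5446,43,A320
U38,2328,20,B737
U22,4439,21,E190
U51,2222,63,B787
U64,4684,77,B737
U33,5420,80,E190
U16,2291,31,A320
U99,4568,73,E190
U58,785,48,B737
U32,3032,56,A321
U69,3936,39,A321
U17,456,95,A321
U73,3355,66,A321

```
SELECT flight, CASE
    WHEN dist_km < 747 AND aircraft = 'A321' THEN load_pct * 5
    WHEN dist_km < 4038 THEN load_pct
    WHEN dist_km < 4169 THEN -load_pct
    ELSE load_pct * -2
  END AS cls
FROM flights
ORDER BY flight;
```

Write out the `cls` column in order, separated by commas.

63, 31, 475, -42, 56, -160, 20, 63, 48, -154, 39, 66, -86, -146

flight=U15: dist_km < 4038 → 63
flight=U16: dist_km < 4038 → 31
flight=U17: dist_km < 747 AND aircraft = 'A321' → 475
flight=U22: ELSE → -42
flight=U32: dist_km < 4038 → 56
flight=U33: ELSE → -160
flight=U38: dist_km < 4038 → 20
flight=U51: dist_km < 4038 → 63
flight=U58: dist_km < 4038 → 48
flight=U64: ELSE → -154
flight=U69: dist_km < 4038 → 39
flight=U73: dist_km < 4038 → 66
flight=U77: ELSE → -86
flight=U99: ELSE → -146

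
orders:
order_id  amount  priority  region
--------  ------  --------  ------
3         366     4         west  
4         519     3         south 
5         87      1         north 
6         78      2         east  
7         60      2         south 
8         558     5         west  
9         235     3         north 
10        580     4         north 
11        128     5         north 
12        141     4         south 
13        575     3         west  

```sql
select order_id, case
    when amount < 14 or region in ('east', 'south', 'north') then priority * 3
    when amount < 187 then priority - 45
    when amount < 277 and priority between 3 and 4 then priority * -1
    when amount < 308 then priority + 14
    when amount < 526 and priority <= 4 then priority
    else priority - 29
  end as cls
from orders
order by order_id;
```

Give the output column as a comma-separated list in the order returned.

4, 9, 3, 6, 6, -24, 9, 12, 15, 12, -26

order_id=3: amount < 526 and priority <= 4 → 4
order_id=4: amount < 14 or region in ('east', 'south', 'north') → 9
order_id=5: amount < 14 or region in ('east', 'south', 'north') → 3
order_id=6: amount < 14 or region in ('east', 'south', 'north') → 6
order_id=7: amount < 14 or region in ('east', 'south', 'north') → 6
order_id=8: ELSE → -24
order_id=9: amount < 14 or region in ('east', 'south', 'north') → 9
order_id=10: amount < 14 or region in ('east', 'south', 'north') → 12
order_id=11: amount < 14 or region in ('east', 'south', 'north') → 15
order_id=12: amount < 14 or region in ('east', 'south', 'north') → 12
order_id=13: ELSE → -26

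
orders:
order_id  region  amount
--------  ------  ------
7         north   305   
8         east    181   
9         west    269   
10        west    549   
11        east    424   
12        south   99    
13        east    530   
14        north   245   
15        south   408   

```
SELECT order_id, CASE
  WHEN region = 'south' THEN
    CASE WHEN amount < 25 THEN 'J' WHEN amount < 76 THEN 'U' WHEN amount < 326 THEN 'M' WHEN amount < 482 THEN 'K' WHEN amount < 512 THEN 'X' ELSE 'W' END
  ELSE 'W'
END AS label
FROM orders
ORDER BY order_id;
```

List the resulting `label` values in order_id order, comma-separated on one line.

W, W, W, W, W, M, W, W, K

order_id=7: region='north' → outer ELSE → W
order_id=8: region='east' → outer ELSE → W
order_id=9: region='west' → outer ELSE → W
order_id=10: region='west' → outer ELSE → W
order_id=11: region='east' → outer ELSE → W
order_id=12: region='south' → inner[amount < 326] → M
order_id=13: region='east' → outer ELSE → W
order_id=14: region='north' → outer ELSE → W
order_id=15: region='south' → inner[amount < 482] → K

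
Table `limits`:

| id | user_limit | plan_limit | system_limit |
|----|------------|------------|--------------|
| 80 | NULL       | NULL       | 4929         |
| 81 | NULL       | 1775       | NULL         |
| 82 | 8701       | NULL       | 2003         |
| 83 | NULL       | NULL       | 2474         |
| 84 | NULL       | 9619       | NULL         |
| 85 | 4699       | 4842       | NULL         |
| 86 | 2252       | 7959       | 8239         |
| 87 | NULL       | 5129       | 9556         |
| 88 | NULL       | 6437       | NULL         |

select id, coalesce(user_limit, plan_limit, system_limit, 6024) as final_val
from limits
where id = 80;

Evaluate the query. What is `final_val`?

id = 80: user_limit=NULL, plan_limit=NULL, system_limit=4929.
user_limit=NULL, plan_limit=NULL, system_limit=4929 → 4929

4929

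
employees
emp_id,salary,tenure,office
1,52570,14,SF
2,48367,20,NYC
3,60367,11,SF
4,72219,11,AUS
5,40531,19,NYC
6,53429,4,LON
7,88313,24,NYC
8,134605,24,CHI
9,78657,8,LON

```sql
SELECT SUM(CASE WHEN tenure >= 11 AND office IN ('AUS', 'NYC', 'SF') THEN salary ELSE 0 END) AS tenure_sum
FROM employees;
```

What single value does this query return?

emp_id=1: ✓ → 52570
emp_id=2: ✓ → 48367
emp_id=3: ✓ → 60367
emp_id=4: ✓ → 72219
emp_id=5: ✓ → 40531
emp_id=6: ✗
emp_id=7: ✓ → 88313
emp_id=8: ✗
emp_id=9: ✗
tenure_sum = 52570 + 48367 + 60367 + 72219 + 40531 + 88313 = 362367

362367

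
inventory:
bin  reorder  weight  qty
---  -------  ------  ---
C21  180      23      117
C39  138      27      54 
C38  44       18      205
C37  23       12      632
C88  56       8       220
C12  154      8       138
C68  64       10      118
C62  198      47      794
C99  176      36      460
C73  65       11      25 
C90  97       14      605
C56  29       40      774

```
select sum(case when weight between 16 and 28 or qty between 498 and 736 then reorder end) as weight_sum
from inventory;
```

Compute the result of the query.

bin=C21: ✓ → 180
bin=C39: ✓ → 138
bin=C38: ✓ → 44
bin=C37: ✓ → 23
bin=C88: ✗
bin=C12: ✗
bin=C68: ✗
bin=C62: ✗
bin=C99: ✗
bin=C73: ✗
bin=C90: ✓ → 97
bin=C56: ✗
weight_sum = 180 + 138 + 44 + 23 + 97 = 482

482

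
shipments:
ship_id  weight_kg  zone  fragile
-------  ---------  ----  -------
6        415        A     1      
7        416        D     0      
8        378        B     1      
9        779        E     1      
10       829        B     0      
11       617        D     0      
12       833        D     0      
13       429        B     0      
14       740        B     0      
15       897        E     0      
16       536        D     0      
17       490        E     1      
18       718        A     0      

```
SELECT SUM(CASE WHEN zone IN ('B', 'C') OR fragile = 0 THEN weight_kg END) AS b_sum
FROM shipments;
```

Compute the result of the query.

6393

ship_id=6: ✗
ship_id=7: ✓ → 416
ship_id=8: ✓ → 378
ship_id=9: ✗
ship_id=10: ✓ → 829
ship_id=11: ✓ → 617
ship_id=12: ✓ → 833
ship_id=13: ✓ → 429
ship_id=14: ✓ → 740
ship_id=15: ✓ → 897
ship_id=16: ✓ → 536
ship_id=17: ✗
ship_id=18: ✓ → 718
b_sum = 416 + 378 + 829 + 617 + 833 + 429 + 740 + 897 + 536 + 718 = 6393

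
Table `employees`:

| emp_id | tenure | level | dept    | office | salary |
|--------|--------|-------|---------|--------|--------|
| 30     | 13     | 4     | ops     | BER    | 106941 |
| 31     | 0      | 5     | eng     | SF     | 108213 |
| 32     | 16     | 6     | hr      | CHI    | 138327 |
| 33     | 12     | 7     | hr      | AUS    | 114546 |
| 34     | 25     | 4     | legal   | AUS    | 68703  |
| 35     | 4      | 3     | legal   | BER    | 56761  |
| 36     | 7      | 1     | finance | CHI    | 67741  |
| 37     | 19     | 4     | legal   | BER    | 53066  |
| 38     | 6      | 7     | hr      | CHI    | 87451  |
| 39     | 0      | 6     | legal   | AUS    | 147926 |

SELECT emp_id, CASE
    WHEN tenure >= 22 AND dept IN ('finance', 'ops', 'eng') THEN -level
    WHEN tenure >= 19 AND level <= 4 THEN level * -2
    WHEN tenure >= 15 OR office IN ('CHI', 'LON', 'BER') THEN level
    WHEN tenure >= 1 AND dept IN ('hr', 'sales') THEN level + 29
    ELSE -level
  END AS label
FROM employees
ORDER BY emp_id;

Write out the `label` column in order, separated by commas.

4, -5, 6, 36, -8, 3, 1, -8, 7, -6

emp_id=30: tenure >= 15 OR office IN ('CHI', 'LON', 'BER') → 4
emp_id=31: ELSE → -5
emp_id=32: tenure >= 15 OR office IN ('CHI', 'LON', 'BER') → 6
emp_id=33: tenure >= 1 AND dept IN ('hr', 'sales') → 36
emp_id=34: tenure >= 19 AND level <= 4 → -8
emp_id=35: tenure >= 15 OR office IN ('CHI', 'LON', 'BER') → 3
emp_id=36: tenure >= 15 OR office IN ('CHI', 'LON', 'BER') → 1
emp_id=37: tenure >= 19 AND level <= 4 → -8
emp_id=38: tenure >= 15 OR office IN ('CHI', 'LON', 'BER') → 7
emp_id=39: ELSE → -6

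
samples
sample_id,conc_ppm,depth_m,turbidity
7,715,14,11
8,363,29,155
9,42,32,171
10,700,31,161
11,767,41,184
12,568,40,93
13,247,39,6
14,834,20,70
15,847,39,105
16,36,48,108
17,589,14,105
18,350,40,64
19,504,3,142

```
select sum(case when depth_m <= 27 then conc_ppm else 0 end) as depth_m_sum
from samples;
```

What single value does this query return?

sample_id=7: ✓ → 715
sample_id=8: ✗
sample_id=9: ✗
sample_id=10: ✗
sample_id=11: ✗
sample_id=12: ✗
sample_id=13: ✗
sample_id=14: ✓ → 834
sample_id=15: ✗
sample_id=16: ✗
sample_id=17: ✓ → 589
sample_id=18: ✗
sample_id=19: ✓ → 504
depth_m_sum = 715 + 834 + 589 + 504 = 2642

2642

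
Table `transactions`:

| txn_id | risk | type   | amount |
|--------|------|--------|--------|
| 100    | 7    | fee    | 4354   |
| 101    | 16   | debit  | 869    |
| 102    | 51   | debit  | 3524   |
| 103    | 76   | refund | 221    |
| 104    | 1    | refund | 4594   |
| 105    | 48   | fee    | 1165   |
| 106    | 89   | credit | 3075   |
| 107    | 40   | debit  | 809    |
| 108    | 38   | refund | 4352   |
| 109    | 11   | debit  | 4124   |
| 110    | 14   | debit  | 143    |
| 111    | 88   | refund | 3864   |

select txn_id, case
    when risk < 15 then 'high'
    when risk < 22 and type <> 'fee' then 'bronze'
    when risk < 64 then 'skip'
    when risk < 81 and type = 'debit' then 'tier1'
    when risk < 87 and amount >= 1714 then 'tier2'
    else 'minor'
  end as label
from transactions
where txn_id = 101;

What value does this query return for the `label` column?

bronze

txn_id = 101: risk=16, type=debit, amount=869.
risk < 15 → false
risk < 22 and type <> 'fee' → true → bronze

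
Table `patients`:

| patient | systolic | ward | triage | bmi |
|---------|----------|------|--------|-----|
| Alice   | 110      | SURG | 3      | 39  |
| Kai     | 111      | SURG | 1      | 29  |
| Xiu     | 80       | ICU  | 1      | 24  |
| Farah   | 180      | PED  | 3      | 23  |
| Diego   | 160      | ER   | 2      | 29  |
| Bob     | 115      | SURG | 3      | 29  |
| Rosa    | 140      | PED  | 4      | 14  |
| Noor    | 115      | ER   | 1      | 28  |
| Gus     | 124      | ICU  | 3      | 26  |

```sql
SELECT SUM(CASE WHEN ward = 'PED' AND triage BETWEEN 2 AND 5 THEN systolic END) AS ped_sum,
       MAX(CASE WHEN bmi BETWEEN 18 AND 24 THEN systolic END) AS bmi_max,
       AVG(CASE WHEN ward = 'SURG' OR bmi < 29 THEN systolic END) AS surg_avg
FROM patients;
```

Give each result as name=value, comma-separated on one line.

[ped_sum: ward = 'PED' AND triage BETWEEN 2 AND 5]
patient=Alice: ✗
patient=Kai: ✗
patient=Xiu: ✗
patient=Farah: ✓ → 180
patient=Diego: ✗
patient=Bob: ✗
patient=Rosa: ✓ → 140
patient=Noor: ✗
patient=Gus: ✗
ped_sum = 180 + 140 = 320
—
[bmi_max: bmi BETWEEN 18 AND 24]
patient=Alice: ✗
patient=Kai: ✗
patient=Xiu: ✓ → 80
patient=Farah: ✓ → 180
patient=Diego: ✗
patient=Bob: ✗
patient=Rosa: ✗
patient=Noor: ✗
patient=Gus: ✗
bmi_max = MAX(80, 180) = 180
—
[surg_avg: ward = 'SURG' OR bmi < 29]
patient=Alice: ✓ → 110
patient=Kai: ✓ → 111
patient=Xiu: ✓ → 80
patient=Farah: ✓ → 180
patient=Diego: ✗
patient=Bob: ✓ → 115
patient=Rosa: ✓ → 140
patient=Noor: ✓ → 115
patient=Gus: ✓ → 124
surg_avg = (110 + 111 + 80 + 180 + 115 + 140 + 115 + 124) / 8 = 121.875

ped_sum=320, bmi_max=180, surg_avg=121.875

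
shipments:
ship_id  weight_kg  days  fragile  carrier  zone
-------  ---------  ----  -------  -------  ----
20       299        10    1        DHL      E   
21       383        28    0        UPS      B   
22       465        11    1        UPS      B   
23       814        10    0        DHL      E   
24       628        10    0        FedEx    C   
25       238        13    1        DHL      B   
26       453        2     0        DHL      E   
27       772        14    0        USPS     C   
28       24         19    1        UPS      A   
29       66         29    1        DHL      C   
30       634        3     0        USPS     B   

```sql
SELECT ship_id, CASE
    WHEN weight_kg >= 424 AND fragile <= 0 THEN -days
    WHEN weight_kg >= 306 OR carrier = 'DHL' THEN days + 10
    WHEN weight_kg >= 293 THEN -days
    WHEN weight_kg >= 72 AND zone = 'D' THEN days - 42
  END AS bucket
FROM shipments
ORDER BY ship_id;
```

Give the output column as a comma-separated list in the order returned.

20, 38, 21, -10, -10, 23, -2, -14, NULL, 39, -3

ship_id=20: weight_kg >= 306 OR carrier = 'DHL' → 20
ship_id=21: weight_kg >= 306 OR carrier = 'DHL' → 38
ship_id=22: weight_kg >= 306 OR carrier = 'DHL' → 21
ship_id=23: weight_kg >= 424 AND fragile <= 0 → -10
ship_id=24: weight_kg >= 424 AND fragile <= 0 → -10
ship_id=25: weight_kg >= 306 OR carrier = 'DHL' → 23
ship_id=26: weight_kg >= 424 AND fragile <= 0 → -2
ship_id=27: weight_kg >= 424 AND fragile <= 0 → -14
ship_id=28: (no match → NULL) → NULL
ship_id=29: weight_kg >= 306 OR carrier = 'DHL' → 39
ship_id=30: weight_kg >= 424 AND fragile <= 0 → -3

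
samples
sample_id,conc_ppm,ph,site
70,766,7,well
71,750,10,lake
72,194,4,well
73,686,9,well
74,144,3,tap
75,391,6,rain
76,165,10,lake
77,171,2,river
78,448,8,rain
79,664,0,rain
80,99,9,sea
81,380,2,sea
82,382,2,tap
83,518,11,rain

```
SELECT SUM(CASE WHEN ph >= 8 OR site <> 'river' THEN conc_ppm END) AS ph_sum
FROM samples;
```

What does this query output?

sample_id=70: ✓ → 766
sample_id=71: ✓ → 750
sample_id=72: ✓ → 194
sample_id=73: ✓ → 686
sample_id=74: ✓ → 144
sample_id=75: ✓ → 391
sample_id=76: ✓ → 165
sample_id=77: ✗
sample_id=78: ✓ → 448
sample_id=79: ✓ → 664
sample_id=80: ✓ → 99
sample_id=81: ✓ → 380
sample_id=82: ✓ → 382
sample_id=83: ✓ → 518
ph_sum = 766 + 750 + 194 + 686 + 144 + 391 + 165 + 448 + 664 + 99 + 380 + 382 + 518 = 5587

5587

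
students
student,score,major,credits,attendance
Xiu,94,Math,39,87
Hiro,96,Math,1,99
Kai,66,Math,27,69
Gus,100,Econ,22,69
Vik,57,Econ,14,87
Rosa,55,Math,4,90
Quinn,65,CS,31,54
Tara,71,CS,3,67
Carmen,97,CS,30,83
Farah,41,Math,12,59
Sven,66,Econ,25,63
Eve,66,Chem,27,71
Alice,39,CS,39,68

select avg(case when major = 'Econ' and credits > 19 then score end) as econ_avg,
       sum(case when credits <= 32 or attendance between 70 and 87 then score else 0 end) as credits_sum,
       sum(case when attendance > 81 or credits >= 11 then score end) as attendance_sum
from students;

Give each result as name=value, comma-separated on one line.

econ_avg=83, credits_sum=874, attendance_sum=842

[econ_avg: major = 'Econ' and credits > 19]
student=Xiu: ✗
student=Hiro: ✗
student=Kai: ✗
student=Gus: ✓ → 100
student=Vik: ✗
student=Rosa: ✗
student=Quinn: ✗
student=Tara: ✗
student=Carmen: ✗
student=Farah: ✗
student=Sven: ✓ → 66
student=Eve: ✗
student=Alice: ✗
econ_avg = (100 + 66) / 2 = 83
—
[credits_sum: credits <= 32 or attendance between 70 and 87]
student=Xiu: ✓ → 94
student=Hiro: ✓ → 96
student=Kai: ✓ → 66
student=Gus: ✓ → 100
student=Vik: ✓ → 57
student=Rosa: ✓ → 55
student=Quinn: ✓ → 65
student=Tara: ✓ → 71
student=Carmen: ✓ → 97
student=Farah: ✓ → 41
student=Sven: ✓ → 66
student=Eve: ✓ → 66
student=Alice: ✗
credits_sum = 94 + 96 + 66 + 100 + 57 + 55 + 65 + 71 + 97 + 41 + 66 + 66 = 874
—
[attendance_sum: attendance > 81 or credits >= 11]
student=Xiu: ✓ → 94
student=Hiro: ✓ → 96
student=Kai: ✓ → 66
student=Gus: ✓ → 100
student=Vik: ✓ → 57
student=Rosa: ✓ → 55
student=Quinn: ✓ → 65
student=Tara: ✗
student=Carmen: ✓ → 97
student=Farah: ✓ → 41
student=Sven: ✓ → 66
student=Eve: ✓ → 66
student=Alice: ✓ → 39
attendance_sum = 94 + 96 + 66 + 100 + 57 + 55 + 65 + 97 + 41 + 66 + 66 + 39 = 842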